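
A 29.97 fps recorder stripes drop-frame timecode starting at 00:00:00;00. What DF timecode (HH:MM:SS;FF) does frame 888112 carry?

Each 10-minute DF block holds 10 × 60 × 30 − 9 × 2 = 17982 frames. 888112 ÷ 17982 → 49 full blocks, remainder 6994.
Within the partial block the first minute is 1800 frames and each further minute 1798, so 3 further minute boundaries passed. Total skipped labels = 18 × 49 + 2 × 3 = 888.
Non-drop label index = 888112 + 888 = 889000; at 30 labels/s that is 08:13:53:10, i.e. DF 08:13:53;10.

08:13:53;10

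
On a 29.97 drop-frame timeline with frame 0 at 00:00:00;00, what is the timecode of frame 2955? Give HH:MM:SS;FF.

Ten DF minutes hold 17982 frames, so frame 2955 lies in block 0 (frames 0–17981) with 2955 frames into that block.
The block's first minute is 1800 frames and the rest 1798 each; 2955 frames reaches minute 1, so 0 × 18 + 1 × 2 = 2 labels have been skipped so far.
Adding those back, label number 2955 + 2 = 2957 at 30 labels/s is 98 s + 17 f = 0 h 1 min 38 s frame 17, i.e. 00:01:38;17.

00:01:38;17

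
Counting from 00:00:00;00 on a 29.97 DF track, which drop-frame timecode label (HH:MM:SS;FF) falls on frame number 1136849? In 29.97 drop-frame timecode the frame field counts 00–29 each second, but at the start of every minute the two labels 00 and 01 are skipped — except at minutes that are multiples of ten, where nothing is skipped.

10:32:12;27

Ten DF minutes hold 17982 frames, so frame 1136849 lies in block 63 (frames 1132866–1150847) with 3983 frames into that block.
The block's first minute is 1800 frames and the rest 1798 each; 3983 frames reaches minute 2, so 63 × 18 + 2 × 2 = 1138 labels have been skipped so far.
Adding those back, label number 1136849 + 1138 = 1137987 at 30 labels/s is 37932 s + 27 f = 10 h 32 min 12 s frame 27, i.e. 10:32:12;27.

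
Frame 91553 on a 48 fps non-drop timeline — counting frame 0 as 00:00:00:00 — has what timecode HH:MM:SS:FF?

91553 ÷ 48 = 1907 full seconds, remainder 17 frames.
1907 s = 0 h 31 min 47 s.
Timecode: 00:31:47:17.

00:31:47:17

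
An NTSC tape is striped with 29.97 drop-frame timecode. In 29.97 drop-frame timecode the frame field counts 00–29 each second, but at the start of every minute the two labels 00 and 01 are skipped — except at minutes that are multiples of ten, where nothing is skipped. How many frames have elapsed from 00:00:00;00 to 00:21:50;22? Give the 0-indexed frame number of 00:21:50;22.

Complete 10-minute blocks: 2, each 17982 frames → 35964.
Remaining 1 whole minute in the current block: 1800 + 0 × 1798 = 1800 frames.
Within the current minute: 50 × 30 + 22 − 2 = 1520 (labels ;00/;01 skipped at this minute). Total = 35964 + 1800 + 1520 = 39284.

39284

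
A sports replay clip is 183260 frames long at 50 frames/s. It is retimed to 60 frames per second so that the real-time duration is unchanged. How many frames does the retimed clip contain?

219912 frames

Target frames = source frames × (target rate / source rate) = 183260 × (60)/(50) = 183260 × 6/5 = 219912.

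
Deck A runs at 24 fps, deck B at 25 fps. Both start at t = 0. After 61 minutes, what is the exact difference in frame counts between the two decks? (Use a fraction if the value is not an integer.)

61 min = 3660 s.
A emits 24 × 3660 = 87840 frames; B emits 25 × 3660 = 91500.
Difference = 3660 frames; B is ahead of A.

3660 frames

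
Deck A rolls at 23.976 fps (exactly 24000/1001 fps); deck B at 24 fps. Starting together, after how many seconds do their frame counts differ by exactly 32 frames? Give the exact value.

The gap grows by |24 − 24000/1001| = 24/1001 frames per second.
Time for a 32-frame gap: 32 ÷ (24/1001) = 4004/3 s.

4004/3 seconds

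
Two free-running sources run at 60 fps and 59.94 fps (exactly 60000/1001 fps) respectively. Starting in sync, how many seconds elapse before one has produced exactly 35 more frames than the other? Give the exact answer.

The gap grows by |60000/1001 − 60| = 60/1001 frames per second.
Time for a 35-frame gap: 35 ÷ (60/1001) = 7007/12 s.

7007/12 seconds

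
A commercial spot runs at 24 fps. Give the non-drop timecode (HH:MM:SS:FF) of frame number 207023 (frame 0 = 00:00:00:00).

02:23:45:23

207023 ÷ 24 = 8625 full seconds, remainder 23 frames.
8625 s = 2 h 23 min 45 s.
Timecode: 02:23:45:23.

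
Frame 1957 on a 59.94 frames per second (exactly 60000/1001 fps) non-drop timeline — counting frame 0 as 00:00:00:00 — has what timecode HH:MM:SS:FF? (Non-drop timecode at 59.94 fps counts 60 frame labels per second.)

00:00:32:37

1957 ÷ 60 = 32 full seconds, remainder 37 frames.
32 s = 0 h 0 min 32 s.
Timecode: 00:00:32:37.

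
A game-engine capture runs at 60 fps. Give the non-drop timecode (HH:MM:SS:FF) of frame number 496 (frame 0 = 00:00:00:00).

00:00:08:16

496 ÷ 60 = 8 full seconds, remainder 16 frames.
8 s = 0 h 0 min 8 s.
Timecode: 00:00:08:16.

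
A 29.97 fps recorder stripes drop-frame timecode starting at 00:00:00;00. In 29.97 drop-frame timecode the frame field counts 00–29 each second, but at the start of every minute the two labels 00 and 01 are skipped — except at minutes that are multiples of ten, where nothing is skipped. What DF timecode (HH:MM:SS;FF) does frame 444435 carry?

04:07:09;11

Ten DF minutes hold 17982 frames, so frame 444435 lies in block 24 (frames 431568–449549) with 12867 frames into that block.
The block's first minute is 1800 frames and the rest 1798 each; 12867 frames reaches minute 7, so 24 × 18 + 7 × 2 = 446 labels have been skipped so far.
Adding those back, label number 444435 + 446 = 444881 at 30 labels/s is 14829 s + 11 f = 4 h 7 min 9 s frame 11, i.e. 04:07:09;11.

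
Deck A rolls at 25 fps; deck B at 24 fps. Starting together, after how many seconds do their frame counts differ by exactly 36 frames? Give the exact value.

36 seconds

The gap grows by |24 − 25| = 1 frame per second.
Time for a 36-frame gap: 36 ÷ (1) = 36 s.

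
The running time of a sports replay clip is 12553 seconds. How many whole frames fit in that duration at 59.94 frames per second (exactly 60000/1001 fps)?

Frames = 12553 × 60000/1001 = 753180000/1001 ≈ 752427.5724.
Complete frames: 752427.

752427 frames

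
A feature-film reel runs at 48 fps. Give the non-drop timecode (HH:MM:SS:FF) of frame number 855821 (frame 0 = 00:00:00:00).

855821 ÷ 48 = 17829 full seconds, remainder 29 frames.
17829 s = 4 h 57 min 9 s.
Timecode: 04:57:09:29.

04:57:09:29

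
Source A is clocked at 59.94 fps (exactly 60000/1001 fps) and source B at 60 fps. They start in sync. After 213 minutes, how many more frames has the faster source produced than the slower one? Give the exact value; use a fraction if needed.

213 min = 12780 s.
A emits 60000/1001 × 12780 = 766800000/1001 frames; B emits 60 × 12780 = 766800.
Difference = 766800/1001 frames (≈ 766.0340); B is ahead of A.

766800/1001 frames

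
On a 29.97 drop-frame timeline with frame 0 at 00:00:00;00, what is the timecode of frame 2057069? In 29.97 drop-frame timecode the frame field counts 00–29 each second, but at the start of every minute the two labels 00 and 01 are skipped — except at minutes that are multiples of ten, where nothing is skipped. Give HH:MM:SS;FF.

19:03:57;17

Ten DF minutes hold 17982 frames, so frame 2057069 lies in block 114 (frames 2049948–2067929) with 7121 frames into that block.
The block's first minute is 1800 frames and the rest 1798 each; 7121 frames reaches minute 3, so 114 × 18 + 3 × 2 = 2058 labels have been skipped so far.
Adding those back, label number 2057069 + 2058 = 2059127 at 30 labels/s is 68637 s + 17 f = 19 h 3 min 57 s frame 17, i.e. 19:03:57;17.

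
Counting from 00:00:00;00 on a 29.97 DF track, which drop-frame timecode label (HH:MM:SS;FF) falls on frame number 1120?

Each 10-minute DF block holds 10 × 60 × 30 − 9 × 2 = 17982 frames. 1120 ÷ 17982 → 0 full blocks, remainder 1120.
Within the partial block the first minute is 1800 frames and each further minute 1798, so 0 further minute boundaries passed. Total skipped labels = 18 × 0 + 2 × 0 = 0.
Non-drop label index = 1120 + 0 = 1120; at 30 labels/s that is 00:00:37:10, i.e. DF 00:00:37;10.

00:00:37;10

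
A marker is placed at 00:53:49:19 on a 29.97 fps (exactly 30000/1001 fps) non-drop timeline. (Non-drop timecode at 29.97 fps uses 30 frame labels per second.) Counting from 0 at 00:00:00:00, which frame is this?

96889

Total seconds to the label: (0 × 3600 + 53 × 60 + 49) = 3229.
Frame index = 3229 × 30 + 19 = 96889.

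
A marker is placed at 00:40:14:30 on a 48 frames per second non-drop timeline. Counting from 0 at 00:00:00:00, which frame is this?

Total seconds to the label: (0 × 3600 + 40 × 60 + 14) = 2414.
Frame index = 2414 × 48 + 30 = 115902.

frame 115902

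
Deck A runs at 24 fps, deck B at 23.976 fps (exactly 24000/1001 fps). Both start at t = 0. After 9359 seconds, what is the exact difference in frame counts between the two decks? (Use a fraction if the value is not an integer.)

A emits 24 × 9359 = 224616 frames; B emits 24000/1001 × 9359 = 32088000/143.
Difference = 32088/143 frames (≈ 224.3916); B is behind A.

32088/143 frames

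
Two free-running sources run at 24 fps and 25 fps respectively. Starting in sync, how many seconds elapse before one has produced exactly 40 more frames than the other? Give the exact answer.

40 seconds

The gap grows by |25 − 24| = 1 frame per second.
Time for a 40-frame gap: 40 ÷ (1) = 40 s.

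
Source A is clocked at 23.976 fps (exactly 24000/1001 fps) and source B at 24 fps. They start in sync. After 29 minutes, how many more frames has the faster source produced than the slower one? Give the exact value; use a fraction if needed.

41760/1001 frames

29 min = 1740 s.
A emits 24000/1001 × 1740 = 41760000/1001 frames; B emits 24 × 1740 = 41760.
Difference = 41760/1001 frames (≈ 41.7183); B is ahead of A.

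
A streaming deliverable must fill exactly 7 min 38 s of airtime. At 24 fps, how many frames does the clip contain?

10992 frames

7 min 38 s = 458 s.
Frames = 458 × 24 = 10992.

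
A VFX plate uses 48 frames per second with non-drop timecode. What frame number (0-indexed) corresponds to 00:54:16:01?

Total seconds to the label: (0 × 3600 + 54 × 60 + 16) = 3256.
Frame index = 3256 × 48 + 1 = 156289.

frame 156289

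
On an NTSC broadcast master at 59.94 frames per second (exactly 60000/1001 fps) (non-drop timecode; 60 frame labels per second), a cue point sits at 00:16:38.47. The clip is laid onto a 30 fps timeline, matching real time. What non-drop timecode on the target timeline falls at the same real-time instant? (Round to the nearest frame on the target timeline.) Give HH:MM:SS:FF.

Source frame index: (0×3600 + 16×60 + 38) × 60 + 47 = 59927.
Real time: 59927 / (60000/1001) = 59986927/60000 s.
Target frame: (59986927/60000) × (30) = 59986927/2000 ≈ 29993.464 → 29993.
At 30 labels/s: frame 29993 → 00:16:39:23.

00:16:39:23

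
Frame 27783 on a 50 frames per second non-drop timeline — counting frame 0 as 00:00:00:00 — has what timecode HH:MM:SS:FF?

00:09:15:33

27783 ÷ 50 = 555 full seconds, remainder 33 frames.
555 s = 0 h 9 min 15 s.
Timecode: 00:09:15:33.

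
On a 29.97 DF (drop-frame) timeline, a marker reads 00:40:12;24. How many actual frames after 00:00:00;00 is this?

72312

As if non-drop at 30 labels/s: (0 × 3600 + 40 × 60 + 12) × 30 + 24 = 72384.
Minute boundaries passed: 40; those not divisible by 10: 40 − 4 = 36; dropped labels = 2 × 36 = 72.
Actual frame index = 72384 − 72 = 72312.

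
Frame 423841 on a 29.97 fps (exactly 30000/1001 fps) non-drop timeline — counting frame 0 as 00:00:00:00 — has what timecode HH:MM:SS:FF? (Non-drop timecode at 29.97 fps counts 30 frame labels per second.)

423841 ÷ 30 = 14128 full seconds, remainder 1 frame.
14128 s = 3 h 55 min 28 s.
Timecode: 03:55:28:01.

03:55:28:01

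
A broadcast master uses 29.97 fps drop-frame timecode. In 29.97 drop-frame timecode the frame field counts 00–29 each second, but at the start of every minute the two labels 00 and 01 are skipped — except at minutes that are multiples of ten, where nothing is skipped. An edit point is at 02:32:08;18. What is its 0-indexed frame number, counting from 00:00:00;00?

273584

Complete 10-minute blocks: 15, each 17982 frames → 269730.
Remaining 2 whole minutes in the current block: 1800 + 1 × 1798 = 3598 frames.
Within the current minute: 8 × 30 + 18 − 2 = 256 (labels ;00/;01 skipped at this minute). Total = 269730 + 3598 + 256 = 273584.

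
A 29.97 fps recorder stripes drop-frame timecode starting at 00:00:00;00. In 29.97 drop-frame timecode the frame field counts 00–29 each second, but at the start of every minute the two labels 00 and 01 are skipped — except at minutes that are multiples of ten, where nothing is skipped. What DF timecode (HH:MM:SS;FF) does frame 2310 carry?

Ten DF minutes hold 17982 frames, so frame 2310 lies in block 0 (frames 0–17981) with 2310 frames into that block.
The block's first minute is 1800 frames and the rest 1798 each; 2310 frames reaches minute 1, so 0 × 18 + 1 × 2 = 2 labels have been skipped so far.
Adding those back, label number 2310 + 2 = 2312 at 30 labels/s is 77 s + 2 f = 0 h 1 min 17 s frame 2, i.e. 00:01:17;02.

00:01:17;02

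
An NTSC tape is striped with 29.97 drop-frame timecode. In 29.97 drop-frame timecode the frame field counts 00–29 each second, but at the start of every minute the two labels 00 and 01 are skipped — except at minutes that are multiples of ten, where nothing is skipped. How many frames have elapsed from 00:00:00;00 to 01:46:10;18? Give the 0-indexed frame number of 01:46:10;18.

190926

Complete 10-minute blocks: 10, each 17982 frames → 179820.
Remaining 6 whole minutes in the current block: 1800 + 5 × 1798 = 10790 frames.
Within the current minute: 10 × 30 + 18 − 2 = 316 (labels ;00/;01 skipped at this minute). Total = 179820 + 10790 + 316 = 190926.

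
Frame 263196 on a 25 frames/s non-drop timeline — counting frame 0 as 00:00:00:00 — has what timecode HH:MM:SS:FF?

263196 ÷ 25 = 10527 full seconds, remainder 21 frames.
10527 s = 2 h 55 min 27 s.
Timecode: 02:55:27:21.

02:55:27:21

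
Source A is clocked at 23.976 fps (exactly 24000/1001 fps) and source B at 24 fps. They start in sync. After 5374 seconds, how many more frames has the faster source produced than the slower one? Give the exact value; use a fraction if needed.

A emits 24000/1001 × 5374 = 128976000/1001 frames; B emits 24 × 5374 = 128976.
Difference = 128976/1001 frames (≈ 128.8472); B is ahead of A.

128976/1001 frames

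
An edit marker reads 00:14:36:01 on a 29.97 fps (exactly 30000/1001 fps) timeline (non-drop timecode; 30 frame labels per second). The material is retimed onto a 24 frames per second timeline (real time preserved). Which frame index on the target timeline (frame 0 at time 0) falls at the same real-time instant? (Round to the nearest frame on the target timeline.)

Source frame index: (0×3600 + 14×60 + 36) × 30 + 1 = 26281.
Real time: 26281 / (30000/1001) = 26307281/30000 s.
Target frame: (26307281/30000) × (24) = 26307281/1250 ≈ 21045.825 → 21046.

frame 21046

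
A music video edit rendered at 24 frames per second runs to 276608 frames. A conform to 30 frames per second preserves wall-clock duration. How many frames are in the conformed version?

Target frames = source frames × (target rate / source rate) = 276608 × (30)/(24) = 276608 × 5/4 = 345760.

345760 frames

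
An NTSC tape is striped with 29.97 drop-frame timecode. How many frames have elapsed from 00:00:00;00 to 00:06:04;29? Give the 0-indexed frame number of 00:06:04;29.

10937

As if non-drop at 30 labels/s: (0 × 3600 + 6 × 60 + 4) × 30 + 29 = 10949.
Minute boundaries passed: 6; those not divisible by 10: 6 − 0 = 6; dropped labels = 2 × 6 = 12.
Actual frame index = 10949 − 12 = 10937.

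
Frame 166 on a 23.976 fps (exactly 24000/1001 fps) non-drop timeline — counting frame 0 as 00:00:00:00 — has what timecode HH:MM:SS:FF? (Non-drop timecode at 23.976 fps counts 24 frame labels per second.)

00:00:06:22

166 ÷ 24 = 6 full seconds, remainder 22 frames.
6 s = 0 h 0 min 6 s.
Timecode: 00:00:06:22.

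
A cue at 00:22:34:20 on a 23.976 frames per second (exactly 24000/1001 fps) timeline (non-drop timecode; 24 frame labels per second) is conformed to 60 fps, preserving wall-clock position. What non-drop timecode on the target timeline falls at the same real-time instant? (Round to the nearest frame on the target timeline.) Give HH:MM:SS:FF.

00:22:36:11

Source frame index: (0×3600 + 22×60 + 34) × 24 + 20 = 32516.
Real time: 32516 / (24000/1001) = 8137129/6000 s.
Target frame: (8137129/6000) × (60) = 8137129/100 ≈ 81371.290 → 81371.
At 60 labels/s: frame 81371 → 00:22:36:11.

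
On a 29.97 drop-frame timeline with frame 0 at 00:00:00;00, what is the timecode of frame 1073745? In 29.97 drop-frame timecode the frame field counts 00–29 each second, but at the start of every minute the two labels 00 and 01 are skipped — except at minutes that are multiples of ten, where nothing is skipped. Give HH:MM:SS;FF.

09:57:07;11

Each 10-minute DF block holds 10 × 60 × 30 − 9 × 2 = 17982 frames. 1073745 ÷ 17982 → 59 full blocks, remainder 12807.
Within the partial block the first minute is 1800 frames and each further minute 1798, so 7 further minute boundaries passed. Total skipped labels = 18 × 59 + 2 × 7 = 1076.
Non-drop label index = 1073745 + 1076 = 1074821; at 30 labels/s that is 09:57:07:11, i.e. DF 09:57:07;11.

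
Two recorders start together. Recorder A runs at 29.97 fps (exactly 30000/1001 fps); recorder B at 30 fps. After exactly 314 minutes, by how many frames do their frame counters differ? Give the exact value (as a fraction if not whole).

314 min = 18840 s.
A emits 30000/1001 × 18840 = 565200000/1001 frames; B emits 30 × 18840 = 565200.
Difference = 565200/1001 frames (≈ 564.6354); B is ahead of A.

565200/1001 frames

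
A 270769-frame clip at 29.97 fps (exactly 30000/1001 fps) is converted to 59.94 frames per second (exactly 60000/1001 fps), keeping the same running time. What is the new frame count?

Target frames = source frames × (target rate / source rate) = 270769 × (60000/1001)/(30000/1001) = 270769 × 2 = 541538.

541538 frames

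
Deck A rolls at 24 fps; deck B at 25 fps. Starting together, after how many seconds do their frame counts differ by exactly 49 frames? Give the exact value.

49 seconds

The gap grows by |25 − 24| = 1 frame per second.
Time for a 49-frame gap: 49 ÷ (1) = 49 s.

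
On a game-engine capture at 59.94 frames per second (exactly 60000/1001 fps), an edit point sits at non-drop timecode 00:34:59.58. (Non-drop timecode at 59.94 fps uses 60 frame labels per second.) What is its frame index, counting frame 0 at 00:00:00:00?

Total seconds to the label: (0 × 3600 + 34 × 60 + 59) = 2099.
Frame index = 2099 × 60 + 58 = 125998.

frame 125998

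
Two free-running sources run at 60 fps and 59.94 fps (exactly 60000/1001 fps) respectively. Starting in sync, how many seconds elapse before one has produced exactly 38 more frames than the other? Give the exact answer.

The gap grows by |60000/1001 − 60| = 60/1001 frames per second.
Time for a 38-frame gap: 38 ÷ (60/1001) = 19019/30 s.

19019/30 seconds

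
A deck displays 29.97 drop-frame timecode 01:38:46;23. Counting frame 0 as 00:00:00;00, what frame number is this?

Complete 10-minute blocks: 9, each 17982 frames → 161838.
Remaining 8 whole minutes in the current block: 1800 + 7 × 1798 = 14386 frames.
Within the current minute: 46 × 30 + 23 − 2 = 1401 (labels ;00/;01 skipped at this minute). Total = 161838 + 14386 + 1401 = 177625.

177625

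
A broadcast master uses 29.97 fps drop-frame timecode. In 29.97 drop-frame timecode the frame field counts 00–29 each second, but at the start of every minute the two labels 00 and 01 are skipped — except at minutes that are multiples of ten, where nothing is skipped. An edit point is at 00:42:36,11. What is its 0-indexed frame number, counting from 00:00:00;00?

Complete 10-minute blocks: 4, each 17982 frames → 71928.
Remaining 2 whole minutes in the current block: 1800 + 1 × 1798 = 3598 frames.
Within the current minute: 36 × 30 + 11 − 2 = 1089 (labels ;00/;01 skipped at this minute). Total = 71928 + 3598 + 1089 = 76615.

76615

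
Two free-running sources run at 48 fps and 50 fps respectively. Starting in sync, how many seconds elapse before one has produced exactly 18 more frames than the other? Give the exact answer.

9 seconds

The gap grows by |50 − 48| = 2 frames per second.
Time for a 18-frame gap: 18 ÷ (2) = 9 s.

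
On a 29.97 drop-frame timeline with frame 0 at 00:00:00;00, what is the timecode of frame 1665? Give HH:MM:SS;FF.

00:00:55;15

Ten DF minutes hold 17982 frames, so frame 1665 lies in block 0 (frames 0–17981) with 1665 frames into that block.
The block's first minute is 1800 frames and the rest 1798 each; 1665 frames reaches minute 0, so 0 × 18 + 0 × 2 = 0 labels have been skipped so far.
Adding those back, label number 1665 + 0 = 1665 at 30 labels/s is 55 s + 15 f = 0 h 0 min 55 s frame 15, i.e. 00:00:55;15.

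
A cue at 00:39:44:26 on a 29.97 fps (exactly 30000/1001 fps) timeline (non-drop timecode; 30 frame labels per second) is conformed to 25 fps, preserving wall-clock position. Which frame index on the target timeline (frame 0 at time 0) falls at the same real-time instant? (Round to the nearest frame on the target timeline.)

Source frame index: (0×3600 + 39×60 + 44) × 30 + 26 = 71546.
Real time: 71546 / (30000/1001) = 35808773/15000 s.
Target frame: (35808773/15000) × (25) = 35808773/600 ≈ 59681.288 → 59681.

frame 59681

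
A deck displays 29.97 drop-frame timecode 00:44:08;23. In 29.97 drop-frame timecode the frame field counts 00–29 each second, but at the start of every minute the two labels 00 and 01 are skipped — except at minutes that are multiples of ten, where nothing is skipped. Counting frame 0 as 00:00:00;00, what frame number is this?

79383

As if non-drop at 30 labels/s: (0 × 3600 + 44 × 60 + 8) × 30 + 23 = 79463.
Minute boundaries passed: 44; those not divisible by 10: 44 − 4 = 40; dropped labels = 2 × 40 = 80.
Actual frame index = 79463 − 80 = 79383.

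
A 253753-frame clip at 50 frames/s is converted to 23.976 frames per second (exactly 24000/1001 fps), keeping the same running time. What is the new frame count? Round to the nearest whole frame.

Frames at target rate = 253753 × (24000/1001) / (50) = 121801440/1001 ≈ 121679.760.
Nearest whole frame: 121680.

121680 frames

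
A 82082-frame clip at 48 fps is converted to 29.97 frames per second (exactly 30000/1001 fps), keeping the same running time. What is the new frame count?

51250 frames

Target frames = source frames × (target rate / source rate) = 82082 × (30000/1001)/(48) = 82082 × 625/1001 = 51250.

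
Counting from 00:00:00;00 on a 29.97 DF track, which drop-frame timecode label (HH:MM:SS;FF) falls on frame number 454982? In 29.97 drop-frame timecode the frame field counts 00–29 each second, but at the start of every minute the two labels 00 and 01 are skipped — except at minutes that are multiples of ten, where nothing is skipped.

Ten DF minutes hold 17982 frames, so frame 454982 lies in block 25 (frames 449550–467531) with 5432 frames into that block.
The block's first minute is 1800 frames and the rest 1798 each; 5432 frames reaches minute 3, so 25 × 18 + 3 × 2 = 456 labels have been skipped so far.
Adding those back, label number 454982 + 456 = 455438 at 30 labels/s is 15181 s + 8 f = 4 h 13 min 1 s frame 8, i.e. 04:13:01;08.

04:13:01;08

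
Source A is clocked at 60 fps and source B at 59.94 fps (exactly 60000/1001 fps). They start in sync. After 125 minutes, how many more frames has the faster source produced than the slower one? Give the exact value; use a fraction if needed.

125 min = 7500 s.
A emits 60 × 7500 = 450000 frames; B emits 60000/1001 × 7500 = 450000000/1001.
Difference = 450000/1001 frames (≈ 449.5504); B is behind A.

450000/1001 frames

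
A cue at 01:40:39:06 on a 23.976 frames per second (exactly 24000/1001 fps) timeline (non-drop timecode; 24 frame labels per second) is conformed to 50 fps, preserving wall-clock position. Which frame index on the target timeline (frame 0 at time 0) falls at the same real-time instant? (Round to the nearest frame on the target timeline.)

frame 302264

Source frame index: (1×3600 + 40×60 + 39) × 24 + 6 = 144942.
Real time: 144942 / (24000/1001) = 24181157/4000 s.
Target frame: (24181157/4000) × (50) = 24181157/80 ≈ 302264.463 → 302264.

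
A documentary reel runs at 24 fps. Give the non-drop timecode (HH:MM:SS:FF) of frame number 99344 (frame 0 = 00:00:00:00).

99344 ÷ 24 = 4139 full seconds, remainder 8 frames.
4139 s = 1 h 8 min 59 s.
Timecode: 01:08:59:08.

01:08:59:08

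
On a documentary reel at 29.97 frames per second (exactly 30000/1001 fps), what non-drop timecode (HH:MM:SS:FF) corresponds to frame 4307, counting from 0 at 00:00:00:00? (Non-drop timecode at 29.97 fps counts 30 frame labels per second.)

4307 ÷ 30 = 143 full seconds, remainder 17 frames.
143 s = 0 h 2 min 23 s.
Timecode: 00:02:23:17.

00:02:23:17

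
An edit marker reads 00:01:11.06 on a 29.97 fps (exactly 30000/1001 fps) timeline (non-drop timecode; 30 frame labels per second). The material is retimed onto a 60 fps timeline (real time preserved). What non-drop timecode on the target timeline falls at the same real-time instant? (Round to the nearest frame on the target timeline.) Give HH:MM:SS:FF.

Source frame index: (0×3600 + 1×60 + 11) × 30 + 6 = 2136.
Real time: 2136 / (30000/1001) = 89089/1250 s.
Target frame: (89089/1250) × (60) = 534534/125 ≈ 4276.272 → 4276.
At 60 labels/s: frame 4276 → 00:01:11:16.

00:01:11:16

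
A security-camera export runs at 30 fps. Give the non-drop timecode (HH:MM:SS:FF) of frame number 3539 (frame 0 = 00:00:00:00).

00:01:57:29

3539 ÷ 30 = 117 full seconds, remainder 29 frames.
117 s = 0 h 1 min 57 s.
Timecode: 00:01:57:29.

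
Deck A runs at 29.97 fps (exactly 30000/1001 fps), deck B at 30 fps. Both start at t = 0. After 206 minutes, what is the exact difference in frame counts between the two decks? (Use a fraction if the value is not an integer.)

370800/1001 frames

206 min = 12360 s.
A emits 30000/1001 × 12360 = 370800000/1001 frames; B emits 30 × 12360 = 370800.
Difference = 370800/1001 frames (≈ 370.4296); B is ahead of A.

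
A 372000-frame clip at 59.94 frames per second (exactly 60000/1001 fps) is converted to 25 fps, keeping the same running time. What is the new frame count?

Target frames = source frames × (target rate / source rate) = 372000 × (25)/(60000/1001) = 372000 × 1001/2400 = 155155.

155155 frames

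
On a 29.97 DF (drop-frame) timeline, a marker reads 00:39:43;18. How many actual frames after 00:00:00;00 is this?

71436

As if non-drop at 30 labels/s: (0 × 3600 + 39 × 60 + 43) × 30 + 18 = 71508.
Minute boundaries passed: 39; those not divisible by 10: 39 − 3 = 36; dropped labels = 2 × 36 = 72.
Actual frame index = 71508 − 72 = 71436.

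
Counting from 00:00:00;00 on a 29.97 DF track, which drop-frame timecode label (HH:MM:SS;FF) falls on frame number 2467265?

Each 10-minute DF block holds 10 × 60 × 30 − 9 × 2 = 17982 frames. 2467265 ÷ 17982 → 137 full blocks, remainder 3731.
Within the partial block the first minute is 1800 frames and each further minute 1798, so 2 further minute boundaries passed. Total skipped labels = 18 × 137 + 2 × 2 = 2470.
Non-drop label index = 2467265 + 2470 = 2469735; at 30 labels/s that is 22:52:04:15, i.e. DF 22:52:04;15.

22:52:04;15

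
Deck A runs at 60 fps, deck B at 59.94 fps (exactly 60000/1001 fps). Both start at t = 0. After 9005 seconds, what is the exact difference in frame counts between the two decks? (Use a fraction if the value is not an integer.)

A emits 60 × 9005 = 540300 frames; B emits 60000/1001 × 9005 = 540300000/1001.
Difference = 540300/1001 frames (≈ 539.7602); B is behind A.

540300/1001 frames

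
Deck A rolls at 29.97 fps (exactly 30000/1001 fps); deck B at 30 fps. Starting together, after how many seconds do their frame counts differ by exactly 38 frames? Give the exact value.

The gap grows by |30 − 30000/1001| = 30/1001 frames per second.
Time for a 38-frame gap: 38 ÷ (30/1001) = 19019/15 s.

19019/15 seconds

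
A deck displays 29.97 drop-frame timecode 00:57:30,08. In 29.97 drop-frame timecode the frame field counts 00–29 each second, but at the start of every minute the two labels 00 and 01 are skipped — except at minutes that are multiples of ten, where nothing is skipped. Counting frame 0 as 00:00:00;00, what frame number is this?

103404

As if non-drop at 30 labels/s: (0 × 3600 + 57 × 60 + 30) × 30 + 8 = 103508.
Minute boundaries passed: 57; those not divisible by 10: 57 − 5 = 52; dropped labels = 2 × 52 = 104.
Actual frame index = 103508 − 104 = 103404.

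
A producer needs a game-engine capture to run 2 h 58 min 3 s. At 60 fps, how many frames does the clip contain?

2 h 58 min 3 s = 10683 s.
Frames = 10683 × 60 = 640980.

640980 frames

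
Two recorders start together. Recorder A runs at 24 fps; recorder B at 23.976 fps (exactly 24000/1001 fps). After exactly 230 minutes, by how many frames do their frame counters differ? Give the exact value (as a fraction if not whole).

331200/1001 frames

230 min = 13800 s.
A emits 24 × 13800 = 331200 frames; B emits 24000/1001 × 13800 = 331200000/1001.
Difference = 331200/1001 frames (≈ 330.8691); B is behind A.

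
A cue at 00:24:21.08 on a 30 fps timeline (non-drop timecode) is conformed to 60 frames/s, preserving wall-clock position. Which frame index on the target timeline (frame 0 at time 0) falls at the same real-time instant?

Source frame index: (0×3600 + 24×60 + 21) × 30 + 8 = 43838.
Real time: 43838 / (30) = 21919/15 s.
Target frame: (21919/15) × (60) = 87676.

frame 87676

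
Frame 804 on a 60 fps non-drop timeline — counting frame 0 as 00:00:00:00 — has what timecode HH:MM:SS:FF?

00:00:13:24

804 ÷ 60 = 13 full seconds, remainder 24 frames.
13 s = 0 h 0 min 13 s.
Timecode: 00:00:13:24.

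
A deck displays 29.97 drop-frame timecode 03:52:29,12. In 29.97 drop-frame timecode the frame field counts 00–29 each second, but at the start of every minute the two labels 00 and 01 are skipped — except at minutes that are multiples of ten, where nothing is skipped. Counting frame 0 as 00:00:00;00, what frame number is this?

418064

As if non-drop at 30 labels/s: (3 × 3600 + 52 × 60 + 29) × 30 + 12 = 418482.
Minute boundaries passed: 232; those not divisible by 10: 232 − 23 = 209; dropped labels = 2 × 209 = 418.
Actual frame index = 418482 − 418 = 418064.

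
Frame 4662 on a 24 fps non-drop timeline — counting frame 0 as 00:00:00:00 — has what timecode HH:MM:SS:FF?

00:03:14:06

4662 ÷ 24 = 194 full seconds, remainder 6 frames.
194 s = 0 h 3 min 14 s.
Timecode: 00:03:14:06.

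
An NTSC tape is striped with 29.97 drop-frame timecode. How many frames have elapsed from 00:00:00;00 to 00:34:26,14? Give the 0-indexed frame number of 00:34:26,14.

61932

As if non-drop at 30 labels/s: (0 × 3600 + 34 × 60 + 26) × 30 + 14 = 61994.
Minute boundaries passed: 34; those not divisible by 10: 34 − 3 = 31; dropped labels = 2 × 31 = 62.
Actual frame index = 61994 − 62 = 61932.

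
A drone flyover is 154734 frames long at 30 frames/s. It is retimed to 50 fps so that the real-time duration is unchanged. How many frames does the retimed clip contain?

257890 frames

Frames at target rate = 154734 × (50) / (30) = 257890.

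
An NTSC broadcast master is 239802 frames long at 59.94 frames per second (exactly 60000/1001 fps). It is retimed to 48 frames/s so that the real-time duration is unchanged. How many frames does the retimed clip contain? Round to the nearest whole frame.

Frames at target rate = 239802 × (48) / (60000/1001) = 120020901/625 ≈ 192033.442.
Nearest whole frame: 192033.

192033 frames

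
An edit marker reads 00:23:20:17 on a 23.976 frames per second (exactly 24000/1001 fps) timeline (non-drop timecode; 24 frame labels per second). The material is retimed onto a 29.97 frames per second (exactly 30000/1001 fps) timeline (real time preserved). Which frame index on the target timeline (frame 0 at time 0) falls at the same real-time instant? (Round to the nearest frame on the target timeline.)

Source frame index: (0×3600 + 23×60 + 20) × 24 + 17 = 33617.
Real time: 33617 / (24000/1001) = 33650617/24000 s.
Target frame: (33650617/24000) × (30000/1001) = 168085/4 ≈ 42021.250 → 42021.

frame 42021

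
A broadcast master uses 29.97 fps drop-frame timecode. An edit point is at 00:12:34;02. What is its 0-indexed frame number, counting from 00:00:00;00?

22600

Complete 10-minute blocks: 1, each 17982 frames → 17982.
Remaining 2 whole minutes in the current block: 1800 + 1 × 1798 = 3598 frames.
Within the current minute: 34 × 30 + 2 − 2 = 1020 (labels ;00/;01 skipped at this minute). Total = 17982 + 3598 + 1020 = 22600.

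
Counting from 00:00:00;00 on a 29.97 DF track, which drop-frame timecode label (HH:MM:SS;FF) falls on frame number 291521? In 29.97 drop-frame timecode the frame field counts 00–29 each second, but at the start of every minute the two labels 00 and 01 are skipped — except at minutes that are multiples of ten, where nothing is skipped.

02:42:07;03

Each 10-minute DF block holds 10 × 60 × 30 − 9 × 2 = 17982 frames. 291521 ÷ 17982 → 16 full blocks, remainder 3809.
Within the partial block the first minute is 1800 frames and each further minute 1798, so 2 further minute boundaries passed. Total skipped labels = 18 × 16 + 2 × 2 = 292.
Non-drop label index = 291521 + 292 = 291813; at 30 labels/s that is 02:42:07:03, i.e. DF 02:42:07;03.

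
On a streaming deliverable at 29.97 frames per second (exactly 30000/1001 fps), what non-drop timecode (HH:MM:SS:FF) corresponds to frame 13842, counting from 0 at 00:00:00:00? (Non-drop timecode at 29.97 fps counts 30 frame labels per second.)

13842 ÷ 30 = 461 full seconds, remainder 12 frames.
461 s = 0 h 7 min 41 s.
Timecode: 00:07:41:12.

00:07:41:12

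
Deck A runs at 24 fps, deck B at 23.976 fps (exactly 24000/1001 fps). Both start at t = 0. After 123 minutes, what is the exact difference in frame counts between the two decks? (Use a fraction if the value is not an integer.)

177120/1001 frames

123 min = 7380 s.
A emits 24 × 7380 = 177120 frames; B emits 24000/1001 × 7380 = 177120000/1001.
Difference = 177120/1001 frames (≈ 176.9431); B is behind A.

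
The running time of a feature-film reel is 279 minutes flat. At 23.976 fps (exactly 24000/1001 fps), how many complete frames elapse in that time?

401358 frames

279 min = 16740 s.
Frames = 16740 × 24000/1001 = 401760000/1001 ≈ 401358.6414.
Complete frames: 401358.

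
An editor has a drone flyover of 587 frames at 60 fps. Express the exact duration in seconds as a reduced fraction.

Running time = 587 ÷ (60) = 587 × 1/60 = 587/60 s.

587/60 seconds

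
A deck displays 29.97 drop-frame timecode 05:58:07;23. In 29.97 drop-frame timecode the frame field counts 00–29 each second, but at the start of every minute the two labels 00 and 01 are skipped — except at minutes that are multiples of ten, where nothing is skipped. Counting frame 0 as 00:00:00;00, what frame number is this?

643987

As if non-drop at 30 labels/s: (5 × 3600 + 58 × 60 + 7) × 30 + 23 = 644633.
Minute boundaries passed: 358; those not divisible by 10: 358 − 35 = 323; dropped labels = 2 × 323 = 646.
Actual frame index = 644633 − 646 = 643987.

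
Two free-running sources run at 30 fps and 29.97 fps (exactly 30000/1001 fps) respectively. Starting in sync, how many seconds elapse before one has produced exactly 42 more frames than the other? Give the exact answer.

The gap grows by |30000/1001 − 30| = 30/1001 frames per second.
Time for a 42-frame gap: 42 ÷ (30/1001) = 1401.4 s.

1401.4 seconds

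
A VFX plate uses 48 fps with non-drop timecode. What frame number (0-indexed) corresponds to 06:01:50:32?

1042112

Total seconds to the label: (6 × 3600 + 1 × 60 + 50) = 21710.
Frame index = 21710 × 48 + 32 = 1042112.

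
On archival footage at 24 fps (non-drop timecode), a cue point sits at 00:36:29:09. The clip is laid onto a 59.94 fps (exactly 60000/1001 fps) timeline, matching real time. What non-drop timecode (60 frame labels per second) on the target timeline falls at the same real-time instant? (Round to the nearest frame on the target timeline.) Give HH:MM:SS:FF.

Source frame index: (0×3600 + 36×60 + 29) × 24 + 9 = 52545.
Real time: 52545 / (24) = 17515/8 s.
Target frame: (17515/8) × (60000/1001) = 131362500/1001 ≈ 131231.269 → 131231.
At 60 labels/s: frame 131231 → 00:36:27:11.

00:36:27:11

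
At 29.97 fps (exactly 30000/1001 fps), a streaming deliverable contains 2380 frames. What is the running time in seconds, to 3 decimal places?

Running time = 2380 × 1001/30000 = 119119/1500 s ≈ 79.413 s.

79.413 seconds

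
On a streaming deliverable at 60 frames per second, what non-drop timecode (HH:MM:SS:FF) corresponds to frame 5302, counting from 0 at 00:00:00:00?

00:01:28:22

5302 ÷ 60 = 88 full seconds, remainder 22 frames.
88 s = 0 h 1 min 28 s.
Timecode: 00:01:28:22.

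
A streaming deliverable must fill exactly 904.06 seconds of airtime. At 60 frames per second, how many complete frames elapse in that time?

Frames = 904.06 × 60 = 271218/5 ≈ 54243.6000.
Complete frames: 54243.

54243 frames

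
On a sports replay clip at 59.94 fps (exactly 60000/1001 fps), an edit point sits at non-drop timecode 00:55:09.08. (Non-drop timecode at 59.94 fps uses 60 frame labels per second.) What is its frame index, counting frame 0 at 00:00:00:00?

Total seconds to the label: (0 × 3600 + 55 × 60 + 9) = 3309.
Frame index = 3309 × 60 + 8 = 198548.

frame 198548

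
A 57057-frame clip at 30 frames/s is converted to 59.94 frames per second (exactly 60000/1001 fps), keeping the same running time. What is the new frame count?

114000 frames

Target frames = source frames × (target rate / source rate) = 57057 × (60000/1001)/(30) = 57057 × 2000/1001 = 114000.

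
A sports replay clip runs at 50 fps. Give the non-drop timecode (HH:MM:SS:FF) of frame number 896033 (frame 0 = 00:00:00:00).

04:58:40:33

896033 ÷ 50 = 17920 full seconds, remainder 33 frames.
17920 s = 4 h 58 min 40 s.
Timecode: 04:58:40:33.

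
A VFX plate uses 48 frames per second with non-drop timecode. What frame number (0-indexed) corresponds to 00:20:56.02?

frame 60290

Total seconds to the label: (0 × 3600 + 20 × 60 + 56) = 1256.
Frame index = 1256 × 48 + 2 = 60290.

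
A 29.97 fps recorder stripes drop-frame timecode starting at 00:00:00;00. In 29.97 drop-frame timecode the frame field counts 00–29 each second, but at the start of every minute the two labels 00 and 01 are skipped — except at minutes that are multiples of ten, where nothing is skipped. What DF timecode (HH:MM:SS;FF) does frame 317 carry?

Each 10-minute DF block holds 10 × 60 × 30 − 9 × 2 = 17982 frames. 317 ÷ 17982 → 0 full blocks, remainder 317.
Within the partial block the first minute is 1800 frames and each further minute 1798, so 0 further minute boundaries passed. Total skipped labels = 18 × 0 + 2 × 0 = 0.
Non-drop label index = 317 + 0 = 317; at 30 labels/s that is 00:00:10:17, i.e. DF 00:00:10;17.

00:00:10;17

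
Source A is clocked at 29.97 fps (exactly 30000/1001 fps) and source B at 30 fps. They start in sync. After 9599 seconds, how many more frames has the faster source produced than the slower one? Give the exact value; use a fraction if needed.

A emits 30000/1001 × 9599 = 287970000/1001 frames; B emits 30 × 9599 = 287970.
Difference = 287970/1001 frames (≈ 287.6823); B is ahead of A.

287970/1001 frames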